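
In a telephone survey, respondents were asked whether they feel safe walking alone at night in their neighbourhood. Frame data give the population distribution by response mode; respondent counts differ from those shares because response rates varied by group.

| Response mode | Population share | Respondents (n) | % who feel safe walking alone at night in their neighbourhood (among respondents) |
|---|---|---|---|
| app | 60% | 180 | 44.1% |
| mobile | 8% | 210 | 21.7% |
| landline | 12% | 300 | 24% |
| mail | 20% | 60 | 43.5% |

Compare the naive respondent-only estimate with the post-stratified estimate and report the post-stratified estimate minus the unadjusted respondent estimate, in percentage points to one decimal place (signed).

+10.0 percentage points

Without adjustment, the pooled respondent share is:
  (180/750)×44.1 + (210/750)×21.7 + (300/750)×24 + (60/750)×43.5 = 29.74%
Reweighting by population response mode shares:
  0.6×44.1 + 0.08×21.7 + 0.12×24 + 0.2×43.5 = 39.776%
Difference = 39.776 − 29.74 = 10.036 pp.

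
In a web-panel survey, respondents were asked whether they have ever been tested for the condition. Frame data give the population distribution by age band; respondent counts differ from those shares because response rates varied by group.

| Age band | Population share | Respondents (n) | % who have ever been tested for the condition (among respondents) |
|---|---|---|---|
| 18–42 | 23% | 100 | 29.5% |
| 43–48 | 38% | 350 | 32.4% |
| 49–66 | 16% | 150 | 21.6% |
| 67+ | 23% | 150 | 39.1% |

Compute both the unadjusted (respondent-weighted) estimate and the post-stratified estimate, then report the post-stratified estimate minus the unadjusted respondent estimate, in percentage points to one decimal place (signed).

+0.4 percentage points

Unadjusted (pooled respondent) estimate weights by respondent counts:
  (100/750)×29.5 + (350/750)×32.4 + (150/750)×21.6 + (150/750)×39.1 = 31.1933%
Post-stratified estimate weights by population shares:
  0.23×29.5 + 0.38×32.4 + 0.16×21.6 + 0.23×39.1 = 31.546%
Difference = 31.546 − 31.1933 = 0.3527 pp.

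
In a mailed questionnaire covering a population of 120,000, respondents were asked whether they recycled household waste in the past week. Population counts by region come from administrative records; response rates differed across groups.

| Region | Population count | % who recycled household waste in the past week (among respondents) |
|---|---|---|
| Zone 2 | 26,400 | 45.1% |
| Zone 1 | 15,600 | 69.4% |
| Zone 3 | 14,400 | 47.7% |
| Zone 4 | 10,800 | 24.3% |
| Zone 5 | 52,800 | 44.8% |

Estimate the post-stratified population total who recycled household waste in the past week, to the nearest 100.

Each cell contributes its population count × the respondent rate:
  Zone 2: 26,400 × 45.1% = 11906.4
  Zone 1: 15,600 × 69.4% = 10826.4
  Zone 3: 14,400 × 47.7% = 6868.8
  Zone 4: 10,800 × 24.3% = 2624.4
  Zone 5: 52,800 × 44.8% = 23654.4
Estimated total = 55880.4 → 55,900.

55,900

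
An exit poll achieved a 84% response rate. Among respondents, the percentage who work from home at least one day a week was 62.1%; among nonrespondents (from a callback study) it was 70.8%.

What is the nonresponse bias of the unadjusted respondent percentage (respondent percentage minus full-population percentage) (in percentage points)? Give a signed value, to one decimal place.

-1.4 percentage points

Nonresponse fraction = 1 − 0.84 = 0.16.
Bias = (nonresponse fraction) × (respondent percentage − nonrespondent percentage)
     = 0.16 × (62.1 − 70.8) = 0.16 × -8.7 = -1.392.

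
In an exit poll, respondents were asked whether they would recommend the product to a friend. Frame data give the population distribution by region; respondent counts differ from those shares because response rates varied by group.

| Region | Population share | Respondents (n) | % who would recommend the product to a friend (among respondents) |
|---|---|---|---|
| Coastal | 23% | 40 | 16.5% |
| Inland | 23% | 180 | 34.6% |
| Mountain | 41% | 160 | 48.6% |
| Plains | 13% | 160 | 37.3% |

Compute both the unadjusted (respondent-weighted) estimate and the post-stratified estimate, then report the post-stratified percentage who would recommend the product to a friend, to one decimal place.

36.5%

Without adjustment, the pooled respondent share is:
  (40/540)×16.5 + (180/540)×34.6 + (160/540)×48.6 + (160/540)×37.3 = 38.2074%
Reweighting by population region shares:
  0.23×16.5 + 0.23×34.6 + 0.41×48.6 + 0.13×37.3 = 36.528%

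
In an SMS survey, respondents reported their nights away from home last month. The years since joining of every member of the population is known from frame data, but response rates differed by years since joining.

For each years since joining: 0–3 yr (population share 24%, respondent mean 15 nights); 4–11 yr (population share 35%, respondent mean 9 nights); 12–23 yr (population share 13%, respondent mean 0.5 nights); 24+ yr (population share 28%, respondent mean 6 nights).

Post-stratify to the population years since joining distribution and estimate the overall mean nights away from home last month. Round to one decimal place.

Weight each group's respondent value by its population share:
  0–3 yr: 0.24 × 15 = 3.6
  4–11 yr: 0.35 × 9 = 3.15
  12–23 yr: 0.13 × 0.5 = 0.065
  24+ yr: 0.28 × 6 = 1.68
Post-stratified estimate = 8.495 → 8.5.

8.5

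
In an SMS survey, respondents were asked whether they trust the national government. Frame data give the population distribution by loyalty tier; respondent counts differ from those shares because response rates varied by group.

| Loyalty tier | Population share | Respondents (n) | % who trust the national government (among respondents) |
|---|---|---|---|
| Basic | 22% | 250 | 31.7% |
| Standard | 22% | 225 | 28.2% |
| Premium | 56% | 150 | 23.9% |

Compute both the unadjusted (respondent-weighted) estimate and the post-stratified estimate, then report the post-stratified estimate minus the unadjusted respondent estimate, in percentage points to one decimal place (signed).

Naive respondent-only estimate (weights = respondent counts):
  (250/625)×31.7 + (225/625)×28.2 + (150/625)×23.9 = 28.568%
Post-stratified estimate weights by population shares:
  0.22×31.7 + 0.22×28.2 + 0.56×23.9 = 26.562%
Difference = 26.562 − 28.568 = -2.006 pp.

-2.0 percentage points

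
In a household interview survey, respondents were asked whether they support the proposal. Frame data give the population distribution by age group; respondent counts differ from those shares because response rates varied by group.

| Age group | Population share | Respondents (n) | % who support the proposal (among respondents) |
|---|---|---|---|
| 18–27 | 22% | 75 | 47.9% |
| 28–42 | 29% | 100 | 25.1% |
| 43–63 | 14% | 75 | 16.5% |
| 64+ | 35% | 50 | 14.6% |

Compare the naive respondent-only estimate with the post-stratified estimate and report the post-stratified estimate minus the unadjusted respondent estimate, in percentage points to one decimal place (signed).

Unadjusted (pooled respondent) estimate weights by respondent counts:
  (75/300)×47.9 + (100/300)×25.1 + (75/300)×16.5 + (50/300)×14.6 = 26.9%
Reweighting by population age group shares:
  0.22×47.9 + 0.29×25.1 + 0.14×16.5 + 0.35×14.6 = 25.237%
Difference = 25.237 − 26.9 = -1.663 pp.

-1.7 percentage points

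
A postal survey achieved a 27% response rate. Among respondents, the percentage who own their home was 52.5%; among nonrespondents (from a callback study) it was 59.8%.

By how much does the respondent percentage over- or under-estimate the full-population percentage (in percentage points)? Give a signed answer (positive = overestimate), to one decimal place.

Nonresponse fraction = 1 − 0.27 = 0.73.
Bias = (nonresponse fraction) × (respondent percentage − nonrespondent percentage)
     = 0.73 × (52.5 − 59.8) = 0.73 × -7.3 = -5.329.

-5.3 percentage points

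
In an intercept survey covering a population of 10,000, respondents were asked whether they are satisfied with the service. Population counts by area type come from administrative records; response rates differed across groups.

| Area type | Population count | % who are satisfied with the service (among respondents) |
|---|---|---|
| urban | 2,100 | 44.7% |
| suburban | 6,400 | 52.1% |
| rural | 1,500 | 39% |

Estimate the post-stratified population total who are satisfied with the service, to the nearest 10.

4,860

Estimated count per cell = population count × respondent percentage:
  urban: 2,100 × 44.7% = 938.7
  suburban: 6,400 × 52.1% = 3334.4
  rural: 1,500 × 39% = 585
Estimated total = 4858.1 → 4,860.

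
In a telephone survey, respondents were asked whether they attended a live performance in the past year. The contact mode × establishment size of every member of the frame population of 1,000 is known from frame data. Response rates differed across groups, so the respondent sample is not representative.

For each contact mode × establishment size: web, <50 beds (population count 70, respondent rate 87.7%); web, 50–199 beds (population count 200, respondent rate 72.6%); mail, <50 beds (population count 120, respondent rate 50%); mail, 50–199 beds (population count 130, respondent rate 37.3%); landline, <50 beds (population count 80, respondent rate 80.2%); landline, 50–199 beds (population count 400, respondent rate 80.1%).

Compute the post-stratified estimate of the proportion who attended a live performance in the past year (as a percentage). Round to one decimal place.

Each cell contributes population-share × respondent value:
  web, <50 beds: (70/1,000) × 87.7 = 6.139
  web, 50–199 beds: (200/1,000) × 72.6 = 14.52
  mail, <50 beds: (120/1,000) × 50 = 6
  mail, 50–199 beds: (130/1,000) × 37.3 = 4.849
  landline, <50 beds: (80/1,000) × 80.2 = 6.416
  landline, 50–199 beds: (400/1,000) × 80.1 = 32.04
Post-stratified estimate = 69.964 → 70.0%.

70.0%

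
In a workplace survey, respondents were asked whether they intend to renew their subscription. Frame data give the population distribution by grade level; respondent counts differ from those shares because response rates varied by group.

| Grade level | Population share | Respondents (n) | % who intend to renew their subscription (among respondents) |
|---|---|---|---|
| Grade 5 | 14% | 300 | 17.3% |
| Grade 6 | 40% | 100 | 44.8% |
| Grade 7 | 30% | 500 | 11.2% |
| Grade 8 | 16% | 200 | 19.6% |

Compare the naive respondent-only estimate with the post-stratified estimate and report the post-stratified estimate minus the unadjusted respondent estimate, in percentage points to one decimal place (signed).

Without adjustment, the pooled respondent share is:
  (300/1100)×17.3 + (100/1100)×44.8 + (500/1100)×11.2 + (200/1100)×19.6 = 17.4455%
Post-stratifying to population shares instead:
  0.14×17.3 + 0.4×44.8 + 0.3×11.2 + 0.16×19.6 = 26.838%
Difference = 26.838 − 17.4455 = 9.3925 pp.

+9.4 percentage points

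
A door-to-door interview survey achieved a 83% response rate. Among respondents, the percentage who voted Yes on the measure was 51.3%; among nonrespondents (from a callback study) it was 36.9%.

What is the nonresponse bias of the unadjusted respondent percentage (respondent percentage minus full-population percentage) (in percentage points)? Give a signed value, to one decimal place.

Nonresponse fraction = 1 − 0.83 = 0.17.
Bias = (nonresponse fraction) × (respondent percentage − nonrespondent percentage)
     = 0.17 × (51.3 − 36.9) = 0.17 × 14.4 = 2.448.

+2.4 percentage points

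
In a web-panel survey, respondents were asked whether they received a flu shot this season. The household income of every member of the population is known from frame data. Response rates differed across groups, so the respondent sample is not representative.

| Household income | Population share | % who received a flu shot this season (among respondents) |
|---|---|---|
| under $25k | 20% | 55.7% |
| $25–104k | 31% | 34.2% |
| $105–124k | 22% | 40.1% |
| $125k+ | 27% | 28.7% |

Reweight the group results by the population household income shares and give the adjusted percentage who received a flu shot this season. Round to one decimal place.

38.3%

Post-stratification weights by population share, not respondent share:
  under $25k: 0.2 × 55.7 = 11.14
  $25–104k: 0.31 × 34.2 = 10.602
  $105–124k: 0.22 × 40.1 = 8.822
  $125k+: 0.27 × 28.7 = 7.749
Post-stratified estimate = 38.313 → 38.3%.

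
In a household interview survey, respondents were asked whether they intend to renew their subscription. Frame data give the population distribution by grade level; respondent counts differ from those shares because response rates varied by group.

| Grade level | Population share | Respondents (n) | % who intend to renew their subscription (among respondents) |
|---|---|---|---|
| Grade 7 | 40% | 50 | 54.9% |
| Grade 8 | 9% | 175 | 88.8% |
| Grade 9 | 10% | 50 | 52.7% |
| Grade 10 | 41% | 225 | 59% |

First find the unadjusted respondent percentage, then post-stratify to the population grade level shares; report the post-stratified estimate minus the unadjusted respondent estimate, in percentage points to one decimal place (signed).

-9.0 percentage points

Unadjusted (pooled respondent) estimate weights by respondent counts:
  (50/500)×54.9 + (175/500)×88.8 + (50/500)×52.7 + (225/500)×59 = 68.39%
Post-stratifying to population shares instead:
  0.4×54.9 + 0.09×88.8 + 0.1×52.7 + 0.41×59 = 59.412%
Difference = 59.412 − 68.39 = -8.978 pp.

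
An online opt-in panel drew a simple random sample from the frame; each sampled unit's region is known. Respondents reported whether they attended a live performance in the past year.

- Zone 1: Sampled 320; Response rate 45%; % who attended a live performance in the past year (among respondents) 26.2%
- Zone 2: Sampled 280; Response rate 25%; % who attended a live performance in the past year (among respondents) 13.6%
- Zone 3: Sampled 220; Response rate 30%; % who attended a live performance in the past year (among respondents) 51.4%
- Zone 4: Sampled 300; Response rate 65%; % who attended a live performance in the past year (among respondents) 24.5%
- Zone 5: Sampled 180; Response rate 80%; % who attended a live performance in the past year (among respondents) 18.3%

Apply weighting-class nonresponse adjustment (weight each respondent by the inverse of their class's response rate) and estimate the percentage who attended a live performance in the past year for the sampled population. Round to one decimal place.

Inverse-response-rate weighting restores each class to its sampled count, so class totals weight by n_sampled:
  Zone 1: 320 × 26.2 = 8384
  Zone 2: 280 × 13.6 = 3808
  Zone 3: 220 × 51.4 = 11,308
  Zone 4: 300 × 24.5 = 7350
  Zone 5: 180 × 18.3 = 3294
Adjusted estimate = 34,144 / 1,300 = 26.2646 → 26.3%.

26.3%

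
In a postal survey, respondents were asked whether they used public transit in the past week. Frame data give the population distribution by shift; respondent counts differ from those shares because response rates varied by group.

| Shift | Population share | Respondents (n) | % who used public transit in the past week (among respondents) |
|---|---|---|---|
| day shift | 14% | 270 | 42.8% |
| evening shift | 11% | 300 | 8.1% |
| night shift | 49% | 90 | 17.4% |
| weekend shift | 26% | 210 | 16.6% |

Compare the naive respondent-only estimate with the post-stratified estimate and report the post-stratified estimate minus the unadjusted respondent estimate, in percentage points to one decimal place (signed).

Without adjustment, the pooled respondent share is:
  (270/870)×42.8 + (300/870)×8.1 + (90/870)×17.4 + (210/870)×16.6 = 21.8828%
Post-stratified estimate weights by population shares:
  0.14×42.8 + 0.11×8.1 + 0.49×17.4 + 0.26×16.6 = 19.725%
Difference = 19.725 − 21.8828 = -2.1578 pp.

-2.2 percentage points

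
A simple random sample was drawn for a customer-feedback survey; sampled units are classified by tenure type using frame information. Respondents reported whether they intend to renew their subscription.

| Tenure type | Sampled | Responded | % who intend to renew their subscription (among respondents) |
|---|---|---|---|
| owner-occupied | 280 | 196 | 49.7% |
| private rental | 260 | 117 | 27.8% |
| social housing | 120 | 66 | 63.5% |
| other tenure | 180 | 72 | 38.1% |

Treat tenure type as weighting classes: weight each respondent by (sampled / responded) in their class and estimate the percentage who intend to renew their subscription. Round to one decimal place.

Class response rates: owner-occupied 196/280 = 70%, private rental 117/260 = 45%, social housing 66/120 = 55%, other tenure 72/180 = 40%.
With weight = n_sampled/n_responded per class, the weighted class total is n_sampled:
  owner-occupied: 280 × 49.7 = 13,916
  private rental: 260 × 27.8 = 7228
  social housing: 120 × 63.5 = 7620
  other tenure: 180 × 38.1 = 6858
Adjusted estimate = 35,622 / 840 = 42.4071 → 42.4%.

42.4%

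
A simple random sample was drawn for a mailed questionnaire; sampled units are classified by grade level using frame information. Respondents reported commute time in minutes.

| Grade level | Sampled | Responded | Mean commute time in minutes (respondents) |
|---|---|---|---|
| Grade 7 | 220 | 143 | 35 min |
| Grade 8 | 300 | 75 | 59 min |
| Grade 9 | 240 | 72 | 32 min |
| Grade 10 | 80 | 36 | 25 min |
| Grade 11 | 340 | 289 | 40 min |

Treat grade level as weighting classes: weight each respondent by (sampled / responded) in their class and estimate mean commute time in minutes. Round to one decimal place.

Response rates by class: Grade 7 143/220 = 65%, Grade 8 75/300 = 25%, Grade 9 72/240 = 30%, Grade 10 36/80 = 45%, Grade 11 289/340 = 85%.
Weighting each respondent by the inverse class response rate inflates each class back to its sampled size, so the class weight is n_sampled:
  Grade 7: 220 × 35 = 7700
  Grade 8: 300 × 59 = 17,700
  Grade 9: 240 × 32 = 7680
  Grade 10: 80 × 25 = 2000
  Grade 11: 340 × 40 = 13,600
Adjusted estimate = 48,680 / 1,180 = 41.2542 → 41.3.

41.3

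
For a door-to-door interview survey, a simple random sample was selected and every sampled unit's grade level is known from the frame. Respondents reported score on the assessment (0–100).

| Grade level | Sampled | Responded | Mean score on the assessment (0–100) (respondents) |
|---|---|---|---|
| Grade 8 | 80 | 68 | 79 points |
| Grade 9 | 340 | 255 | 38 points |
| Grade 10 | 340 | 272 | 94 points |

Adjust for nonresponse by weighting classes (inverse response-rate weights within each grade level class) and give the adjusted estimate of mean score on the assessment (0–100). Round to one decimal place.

Response rates by class: Grade 8 68/80 = 85%, Grade 9 255/340 = 75%, Grade 10 272/340 = 80%.
Weighting each respondent by the inverse class response rate inflates each class back to its sampled size, so the class weight is n_sampled:
  Grade 8: 80 × 79 = 6320
  Grade 9: 340 × 38 = 12,920
  Grade 10: 340 × 94 = 31,960
Adjusted estimate = 51,200 / 760 = 67.3684 → 67.4.

67.4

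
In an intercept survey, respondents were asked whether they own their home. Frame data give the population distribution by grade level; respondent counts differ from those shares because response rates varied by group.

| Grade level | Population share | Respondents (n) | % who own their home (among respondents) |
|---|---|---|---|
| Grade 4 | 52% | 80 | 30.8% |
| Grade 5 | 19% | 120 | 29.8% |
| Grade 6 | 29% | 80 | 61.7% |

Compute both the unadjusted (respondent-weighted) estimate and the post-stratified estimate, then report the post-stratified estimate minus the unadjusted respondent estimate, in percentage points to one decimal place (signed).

+0.4 percentage points

Naive respondent-only estimate (weights = respondent counts):
  (80/280)×30.8 + (120/280)×29.8 + (80/280)×61.7 = 39.2%
Post-stratified estimate weights by population shares:
  0.52×30.8 + 0.19×29.8 + 0.29×61.7 = 39.571%
Difference = 39.571 − 39.2 = 0.371 pp.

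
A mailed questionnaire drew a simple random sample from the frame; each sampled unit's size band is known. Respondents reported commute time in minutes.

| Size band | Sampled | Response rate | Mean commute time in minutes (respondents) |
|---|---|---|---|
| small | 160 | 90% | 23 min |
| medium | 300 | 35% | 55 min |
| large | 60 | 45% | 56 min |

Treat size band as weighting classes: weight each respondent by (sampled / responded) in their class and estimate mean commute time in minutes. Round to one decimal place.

With weight = n_sampled/n_responded per class, the weighted class total is n_sampled:
  small: 160 × 23 = 3680
  medium: 300 × 55 = 16,500
  large: 60 × 56 = 3360
Adjusted estimate = 23,540 / 520 = 45.2692 → 45.3.

45.3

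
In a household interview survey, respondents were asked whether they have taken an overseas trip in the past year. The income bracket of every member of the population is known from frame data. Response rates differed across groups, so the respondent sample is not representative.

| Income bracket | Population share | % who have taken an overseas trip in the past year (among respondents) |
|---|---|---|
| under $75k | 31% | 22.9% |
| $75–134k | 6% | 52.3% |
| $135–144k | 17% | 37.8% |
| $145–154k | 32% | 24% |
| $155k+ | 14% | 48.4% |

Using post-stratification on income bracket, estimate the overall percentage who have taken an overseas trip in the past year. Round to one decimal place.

Weight each group's respondent value by its population share:
  under $75k: 0.31 × 22.9 = 7.099
  $75–134k: 0.06 × 52.3 = 3.138
  $135–144k: 0.17 × 37.8 = 6.426
  $145–154k: 0.32 × 24 = 7.68
  $155k+: 0.14 × 48.4 = 6.776
Post-stratified estimate = 31.119 → 31.1%.

31.1%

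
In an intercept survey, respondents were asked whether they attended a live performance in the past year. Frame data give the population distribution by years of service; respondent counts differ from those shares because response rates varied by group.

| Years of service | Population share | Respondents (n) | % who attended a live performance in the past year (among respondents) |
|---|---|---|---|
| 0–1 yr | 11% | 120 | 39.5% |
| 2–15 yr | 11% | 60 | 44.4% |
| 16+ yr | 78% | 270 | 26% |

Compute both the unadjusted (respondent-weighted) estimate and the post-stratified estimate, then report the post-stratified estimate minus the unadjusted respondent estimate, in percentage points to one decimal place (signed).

-2.5 percentage points

Naive respondent-only estimate (weights = respondent counts):
  (120/450)×39.5 + (60/450)×44.4 + (270/450)×26 = 32.0533%
Post-stratifying to population shares instead:
  0.11×39.5 + 0.11×44.4 + 0.78×26 = 29.509%
Difference = 29.509 − 32.0533 = -2.5443 pp.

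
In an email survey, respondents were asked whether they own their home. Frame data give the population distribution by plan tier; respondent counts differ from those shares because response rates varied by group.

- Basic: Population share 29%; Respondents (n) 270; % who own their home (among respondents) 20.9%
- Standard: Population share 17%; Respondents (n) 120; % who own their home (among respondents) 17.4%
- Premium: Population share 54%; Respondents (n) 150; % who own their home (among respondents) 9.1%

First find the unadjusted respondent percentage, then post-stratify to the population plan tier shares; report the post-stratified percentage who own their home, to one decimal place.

Naive respondent-only estimate (weights = respondent counts):
  (270/540)×20.9 + (120/540)×17.4 + (150/540)×9.1 = 16.8444%
Reweighting by population plan tier shares:
  0.29×20.9 + 0.17×17.4 + 0.54×9.1 = 13.933%

13.9%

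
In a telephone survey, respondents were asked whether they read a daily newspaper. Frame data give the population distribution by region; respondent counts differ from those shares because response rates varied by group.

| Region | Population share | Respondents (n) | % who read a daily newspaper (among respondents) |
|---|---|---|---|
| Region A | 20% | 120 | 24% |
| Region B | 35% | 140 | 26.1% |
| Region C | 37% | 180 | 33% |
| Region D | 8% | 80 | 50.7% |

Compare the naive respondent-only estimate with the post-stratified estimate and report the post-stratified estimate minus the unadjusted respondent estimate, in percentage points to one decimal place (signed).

Naive respondent-only estimate (weights = respondent counts):
  (120/520)×24 + (140/520)×26.1 + (180/520)×33 + (80/520)×50.7 = 31.7885%
Post-stratified estimate weights by population shares:
  0.2×24 + 0.35×26.1 + 0.37×33 + 0.08×50.7 = 30.201%
Difference = 30.201 − 31.7885 = -1.5875 pp.

-1.6 percentage points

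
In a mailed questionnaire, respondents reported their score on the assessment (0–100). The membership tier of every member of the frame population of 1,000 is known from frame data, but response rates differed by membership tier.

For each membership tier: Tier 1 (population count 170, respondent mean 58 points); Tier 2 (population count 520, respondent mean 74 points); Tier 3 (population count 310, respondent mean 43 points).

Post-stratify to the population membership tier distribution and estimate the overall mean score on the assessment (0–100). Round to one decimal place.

61.7

Each cell contributes population-share × respondent value:
  Tier 1: (170/1,000) × 58 = 9.86
  Tier 2: (520/1,000) × 74 = 38.48
  Tier 3: (310/1,000) × 43 = 13.33
Post-stratified estimate = 61.67 → 61.7.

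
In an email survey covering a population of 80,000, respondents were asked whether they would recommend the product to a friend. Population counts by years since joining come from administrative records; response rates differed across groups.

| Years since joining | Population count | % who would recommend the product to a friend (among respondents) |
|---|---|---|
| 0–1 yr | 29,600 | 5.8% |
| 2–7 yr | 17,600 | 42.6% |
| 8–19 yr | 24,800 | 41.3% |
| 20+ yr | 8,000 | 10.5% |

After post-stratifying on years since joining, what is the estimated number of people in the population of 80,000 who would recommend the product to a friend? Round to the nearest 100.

20,300

Estimated count per cell = population count × respondent percentage:
  0–1 yr: 29,600 × 5.8% = 1716.8
  2–7 yr: 17,600 × 42.6% = 7497.6
  8–19 yr: 24,800 × 41.3% = 10242.4
  20+ yr: 8,000 × 10.5% = 840
Estimated total = 20296.8 → 20,300.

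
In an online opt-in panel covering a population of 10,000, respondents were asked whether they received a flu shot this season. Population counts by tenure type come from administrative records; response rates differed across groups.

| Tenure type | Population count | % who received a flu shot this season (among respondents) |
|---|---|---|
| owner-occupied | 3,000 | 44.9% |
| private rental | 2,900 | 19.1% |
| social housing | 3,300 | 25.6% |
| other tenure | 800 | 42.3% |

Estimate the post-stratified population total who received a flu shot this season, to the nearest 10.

Estimated count per cell = population count × respondent percentage:
  owner-occupied: 3,000 × 44.9% = 1347
  private rental: 2,900 × 19.1% = 553.9
  social housing: 3,300 × 25.6% = 844.8
  other tenure: 800 × 42.3% = 338.4
Estimated total = 3084.1 → 3,080.

3,080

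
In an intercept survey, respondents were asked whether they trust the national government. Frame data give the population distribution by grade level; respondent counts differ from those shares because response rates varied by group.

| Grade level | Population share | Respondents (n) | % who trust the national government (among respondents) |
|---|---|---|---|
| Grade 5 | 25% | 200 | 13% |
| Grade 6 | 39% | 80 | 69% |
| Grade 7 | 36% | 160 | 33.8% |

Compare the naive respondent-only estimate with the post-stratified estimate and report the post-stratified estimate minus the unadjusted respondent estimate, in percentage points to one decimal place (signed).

+11.6 percentage points

Unadjusted (pooled respondent) estimate weights by respondent counts:
  (200/440)×13 + (80/440)×69 + (160/440)×33.8 = 30.7455%
Reweighting by population grade level shares:
  0.25×13 + 0.39×69 + 0.36×33.8 = 42.328%
Difference = 42.328 − 30.7455 = 11.5825 pp.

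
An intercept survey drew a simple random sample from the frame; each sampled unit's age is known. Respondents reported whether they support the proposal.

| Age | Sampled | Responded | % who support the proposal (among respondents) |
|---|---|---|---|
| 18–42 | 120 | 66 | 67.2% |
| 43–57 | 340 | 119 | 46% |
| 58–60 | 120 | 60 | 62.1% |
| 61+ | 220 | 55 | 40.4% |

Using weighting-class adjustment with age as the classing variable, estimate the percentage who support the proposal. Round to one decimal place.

Class response rates: 18–42 66/120 = 55%, 43–57 119/340 = 35%, 58–60 60/120 = 50%, 61+ 55/220 = 25%.
Weighting each respondent by the inverse class response rate inflates each class back to its sampled size, so the class weight is n_sampled:
  18–42: 120 × 67.2 = 8064
  43–57: 340 × 46 = 15,640
  58–60: 120 × 62.1 = 7452
  61+: 220 × 40.4 = 8888
Adjusted estimate = 40,044 / 800 = 50.055 → 50.1%.

50.1%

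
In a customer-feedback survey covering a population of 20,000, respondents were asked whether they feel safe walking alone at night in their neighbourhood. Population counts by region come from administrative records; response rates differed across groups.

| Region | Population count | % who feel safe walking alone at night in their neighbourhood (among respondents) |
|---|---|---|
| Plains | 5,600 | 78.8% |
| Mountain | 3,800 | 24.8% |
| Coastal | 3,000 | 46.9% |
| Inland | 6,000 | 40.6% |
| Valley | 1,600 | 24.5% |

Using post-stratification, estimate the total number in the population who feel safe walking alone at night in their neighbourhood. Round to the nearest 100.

9,600

Apply each group's respondent rate to its population count:
  Plains: 5,600 × 78.8% = 4412.8
  Mountain: 3,800 × 24.8% = 942.4
  Coastal: 3,000 × 46.9% = 1407
  Inland: 6,000 × 40.6% = 2436
  Valley: 1,600 × 24.5% = 392
Estimated total = 9590.2 → 9,600.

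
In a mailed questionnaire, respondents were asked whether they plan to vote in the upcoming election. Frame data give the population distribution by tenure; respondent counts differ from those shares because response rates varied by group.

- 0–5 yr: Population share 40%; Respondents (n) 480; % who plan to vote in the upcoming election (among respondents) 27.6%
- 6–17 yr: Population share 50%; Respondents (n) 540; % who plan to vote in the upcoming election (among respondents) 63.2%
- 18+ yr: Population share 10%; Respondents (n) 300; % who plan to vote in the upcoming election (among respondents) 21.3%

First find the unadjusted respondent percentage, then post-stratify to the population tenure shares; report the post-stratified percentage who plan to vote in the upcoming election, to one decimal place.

44.8%

Without adjustment, the pooled respondent share is:
  (480/1320)×27.6 + (540/1320)×63.2 + (300/1320)×21.3 = 40.7318%
Post-stratified estimate weights by population shares:
  0.4×27.6 + 0.5×63.2 + 0.1×21.3 = 44.77%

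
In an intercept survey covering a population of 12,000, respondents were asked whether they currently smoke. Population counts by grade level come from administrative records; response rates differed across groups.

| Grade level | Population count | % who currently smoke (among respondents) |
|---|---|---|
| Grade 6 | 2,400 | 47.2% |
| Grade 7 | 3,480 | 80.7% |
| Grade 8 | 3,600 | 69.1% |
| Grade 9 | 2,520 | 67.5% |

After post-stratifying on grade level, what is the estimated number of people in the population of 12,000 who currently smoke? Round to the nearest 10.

8,130

Apply each group's respondent rate to its population count:
  Grade 6: 2,400 × 47.2% = 1132.8
  Grade 7: 3,480 × 80.7% = 2808.36
  Grade 8: 3,600 × 69.1% = 2487.6
  Grade 9: 2,520 × 67.5% = 1701
Estimated total = 8129.76 → 8,130.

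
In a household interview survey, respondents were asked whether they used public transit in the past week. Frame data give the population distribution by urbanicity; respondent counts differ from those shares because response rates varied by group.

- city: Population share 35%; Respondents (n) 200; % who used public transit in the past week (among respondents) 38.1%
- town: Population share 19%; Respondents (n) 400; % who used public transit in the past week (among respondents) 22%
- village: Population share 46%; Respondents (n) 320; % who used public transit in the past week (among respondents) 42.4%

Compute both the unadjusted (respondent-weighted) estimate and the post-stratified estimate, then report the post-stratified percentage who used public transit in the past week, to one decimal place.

Unadjusted (pooled respondent) estimate weights by respondent counts:
  (200/920)×38.1 + (400/920)×22 + (320/920)×42.4 = 32.5957%
Post-stratified estimate weights by population shares:
  0.35×38.1 + 0.19×22 + 0.46×42.4 = 37.019%

37.0%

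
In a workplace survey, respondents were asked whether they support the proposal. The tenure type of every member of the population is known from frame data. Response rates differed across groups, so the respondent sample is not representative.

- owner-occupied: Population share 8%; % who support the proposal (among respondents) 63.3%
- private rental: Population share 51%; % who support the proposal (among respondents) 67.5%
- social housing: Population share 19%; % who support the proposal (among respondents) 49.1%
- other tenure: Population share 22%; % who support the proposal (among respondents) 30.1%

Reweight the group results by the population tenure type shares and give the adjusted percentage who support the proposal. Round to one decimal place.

Each cell contributes population-share × respondent value:
  owner-occupied: 0.08 × 63.3 = 5.064
  private rental: 0.51 × 67.5 = 34.425
  social housing: 0.19 × 49.1 = 9.329
  other tenure: 0.22 × 30.1 = 6.622
Post-stratified estimate = 55.44 → 55.4%.

55.4%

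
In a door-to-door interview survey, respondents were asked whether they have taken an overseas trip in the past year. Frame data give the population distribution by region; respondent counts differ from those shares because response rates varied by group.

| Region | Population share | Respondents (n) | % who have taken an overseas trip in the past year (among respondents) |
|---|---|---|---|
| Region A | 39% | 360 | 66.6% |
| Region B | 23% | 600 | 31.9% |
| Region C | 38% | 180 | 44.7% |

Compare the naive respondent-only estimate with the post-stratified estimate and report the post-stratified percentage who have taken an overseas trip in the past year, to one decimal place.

50.3%

Without adjustment, the pooled respondent share is:
  (360/1140)×66.6 + (600/1140)×31.9 + (180/1140)×44.7 = 44.8789%
Reweighting by population region shares:
  0.39×66.6 + 0.23×31.9 + 0.38×44.7 = 50.297%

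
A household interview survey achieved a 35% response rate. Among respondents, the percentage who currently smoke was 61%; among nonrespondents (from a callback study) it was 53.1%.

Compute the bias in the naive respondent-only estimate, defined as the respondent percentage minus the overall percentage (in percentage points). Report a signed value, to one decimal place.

Nonresponse fraction = 1 − 0.35 = 0.65.
Bias = (nonresponse fraction) × (respondent percentage − nonrespondent percentage)
     = 0.65 × (61 − 53.1) = 0.65 × 7.9 = 5.135.

+5.1 percentage points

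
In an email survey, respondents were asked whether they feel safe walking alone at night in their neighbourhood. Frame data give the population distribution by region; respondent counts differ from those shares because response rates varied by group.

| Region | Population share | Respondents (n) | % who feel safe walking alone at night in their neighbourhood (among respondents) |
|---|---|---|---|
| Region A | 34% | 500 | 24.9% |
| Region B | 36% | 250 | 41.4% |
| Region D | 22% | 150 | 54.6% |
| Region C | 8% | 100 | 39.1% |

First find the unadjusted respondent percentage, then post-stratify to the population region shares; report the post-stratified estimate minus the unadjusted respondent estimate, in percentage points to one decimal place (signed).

+3.6 percentage points

Without adjustment, the pooled respondent share is:
  (500/1000)×24.9 + (250/1000)×41.4 + (150/1000)×54.6 + (100/1000)×39.1 = 34.9%
Post-stratifying to population shares instead:
  0.34×24.9 + 0.36×41.4 + 0.22×54.6 + 0.08×39.1 = 38.51%
Difference = 38.51 − 34.9 = 3.61 pp.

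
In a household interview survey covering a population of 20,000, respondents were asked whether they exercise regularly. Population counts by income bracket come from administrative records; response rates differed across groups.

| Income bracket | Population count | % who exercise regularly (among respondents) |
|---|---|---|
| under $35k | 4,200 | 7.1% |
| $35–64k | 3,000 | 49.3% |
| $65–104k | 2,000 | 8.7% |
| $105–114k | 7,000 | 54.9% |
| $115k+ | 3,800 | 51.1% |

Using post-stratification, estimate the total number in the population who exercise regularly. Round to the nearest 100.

Apply each group's respondent rate to its population count:
  under $35k: 4,200 × 7.1% = 298.2
  $35–64k: 3,000 × 49.3% = 1479
  $65–104k: 2,000 × 8.7% = 174
  $105–114k: 7,000 × 54.9% = 3843
  $115k+: 3,800 × 51.1% = 1941.8
Estimated total = 7736 → 7,700.

7,700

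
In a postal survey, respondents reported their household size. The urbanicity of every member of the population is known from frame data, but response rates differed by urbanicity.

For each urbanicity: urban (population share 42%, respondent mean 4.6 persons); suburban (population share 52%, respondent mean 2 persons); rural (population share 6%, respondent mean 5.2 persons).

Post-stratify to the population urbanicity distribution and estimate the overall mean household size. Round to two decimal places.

3.28

Post-stratification weights by population share, not respondent share:
  urban: 0.42 × 4.6 = 1.932
  suburban: 0.52 × 2 = 1.04
  rural: 0.06 × 5.2 = 0.312
Post-stratified estimate = 3.284 → 3.28.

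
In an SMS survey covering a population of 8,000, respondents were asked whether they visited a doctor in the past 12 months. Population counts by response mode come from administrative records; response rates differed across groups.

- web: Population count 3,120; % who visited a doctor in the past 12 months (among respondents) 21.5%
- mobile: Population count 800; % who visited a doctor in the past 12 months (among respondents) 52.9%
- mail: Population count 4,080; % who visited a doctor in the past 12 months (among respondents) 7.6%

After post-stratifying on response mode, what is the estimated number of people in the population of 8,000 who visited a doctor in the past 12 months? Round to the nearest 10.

1,400

Each cell contributes its population count × the respondent rate:
  web: 3,120 × 21.5% = 670.8
  mobile: 800 × 52.9% = 423.2
  mail: 4,080 × 7.6% = 310.08
Estimated total = 1404.08 → 1,400.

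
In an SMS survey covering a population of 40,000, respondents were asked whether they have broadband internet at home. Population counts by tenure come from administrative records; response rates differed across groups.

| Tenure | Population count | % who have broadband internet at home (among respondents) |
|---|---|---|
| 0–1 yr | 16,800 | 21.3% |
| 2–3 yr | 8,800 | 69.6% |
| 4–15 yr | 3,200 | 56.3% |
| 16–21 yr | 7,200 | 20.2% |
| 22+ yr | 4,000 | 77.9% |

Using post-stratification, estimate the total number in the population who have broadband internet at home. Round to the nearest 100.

16,100

Estimated count per cell = population count × respondent percentage:
  0–1 yr: 16,800 × 21.3% = 3578.4
  2–3 yr: 8,800 × 69.6% = 6124.8
  4–15 yr: 3,200 × 56.3% = 1801.6
  16–21 yr: 7,200 × 20.2% = 1454.4
  22+ yr: 4,000 × 77.9% = 3116
Estimated total = 16075.2 → 16,100.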